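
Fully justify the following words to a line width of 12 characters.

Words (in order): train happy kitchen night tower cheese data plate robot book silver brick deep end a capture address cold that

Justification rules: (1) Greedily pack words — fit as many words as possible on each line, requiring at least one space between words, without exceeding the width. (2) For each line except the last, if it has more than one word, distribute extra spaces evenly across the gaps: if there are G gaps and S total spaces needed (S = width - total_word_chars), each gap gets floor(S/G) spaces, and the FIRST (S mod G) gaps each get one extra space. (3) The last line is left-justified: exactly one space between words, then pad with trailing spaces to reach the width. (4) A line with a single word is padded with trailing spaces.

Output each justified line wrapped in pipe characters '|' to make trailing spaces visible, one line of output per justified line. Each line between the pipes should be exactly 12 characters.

Line 1: ['train', 'happy'] (min_width=11, slack=1)
Line 2: ['kitchen'] (min_width=7, slack=5)
Line 3: ['night', 'tower'] (min_width=11, slack=1)
Line 4: ['cheese', 'data'] (min_width=11, slack=1)
Line 5: ['plate', 'robot'] (min_width=11, slack=1)
Line 6: ['book', 'silver'] (min_width=11, slack=1)
Line 7: ['brick', 'deep'] (min_width=10, slack=2)
Line 8: ['end', 'a'] (min_width=5, slack=7)
Line 9: ['capture'] (min_width=7, slack=5)
Line 10: ['address', 'cold'] (min_width=12, slack=0)
Line 11: ['that'] (min_width=4, slack=8)

Answer: |train  happy|
|kitchen     |
|night  tower|
|cheese  data|
|plate  robot|
|book  silver|
|brick   deep|
|end        a|
|capture     |
|address cold|
|that        |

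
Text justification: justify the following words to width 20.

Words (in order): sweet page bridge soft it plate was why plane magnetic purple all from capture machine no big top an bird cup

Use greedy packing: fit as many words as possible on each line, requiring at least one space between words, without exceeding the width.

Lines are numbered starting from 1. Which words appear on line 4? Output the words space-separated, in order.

Answer: purple all from

Derivation:
Line 1: ['sweet', 'page', 'bridge'] (min_width=17, slack=3)
Line 2: ['soft', 'it', 'plate', 'was'] (min_width=17, slack=3)
Line 3: ['why', 'plane', 'magnetic'] (min_width=18, slack=2)
Line 4: ['purple', 'all', 'from'] (min_width=15, slack=5)
Line 5: ['capture', 'machine', 'no'] (min_width=18, slack=2)
Line 6: ['big', 'top', 'an', 'bird', 'cup'] (min_width=19, slack=1)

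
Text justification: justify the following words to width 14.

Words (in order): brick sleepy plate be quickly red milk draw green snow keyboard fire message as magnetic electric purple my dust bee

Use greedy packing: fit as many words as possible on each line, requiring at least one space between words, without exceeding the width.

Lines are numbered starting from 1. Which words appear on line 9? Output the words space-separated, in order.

Line 1: ['brick', 'sleepy'] (min_width=12, slack=2)
Line 2: ['plate', 'be'] (min_width=8, slack=6)
Line 3: ['quickly', 'red'] (min_width=11, slack=3)
Line 4: ['milk', 'draw'] (min_width=9, slack=5)
Line 5: ['green', 'snow'] (min_width=10, slack=4)
Line 6: ['keyboard', 'fire'] (min_width=13, slack=1)
Line 7: ['message', 'as'] (min_width=10, slack=4)
Line 8: ['magnetic'] (min_width=8, slack=6)
Line 9: ['electric'] (min_width=8, slack=6)
Line 10: ['purple', 'my', 'dust'] (min_width=14, slack=0)
Line 11: ['bee'] (min_width=3, slack=11)

Answer: electric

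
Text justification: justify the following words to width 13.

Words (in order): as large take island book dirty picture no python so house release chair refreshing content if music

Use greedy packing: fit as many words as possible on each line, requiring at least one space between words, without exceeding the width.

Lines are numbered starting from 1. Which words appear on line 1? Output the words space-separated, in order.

Answer: as large take

Derivation:
Line 1: ['as', 'large', 'take'] (min_width=13, slack=0)
Line 2: ['island', 'book'] (min_width=11, slack=2)
Line 3: ['dirty', 'picture'] (min_width=13, slack=0)
Line 4: ['no', 'python', 'so'] (min_width=12, slack=1)
Line 5: ['house', 'release'] (min_width=13, slack=0)
Line 6: ['chair'] (min_width=5, slack=8)
Line 7: ['refreshing'] (min_width=10, slack=3)
Line 8: ['content', 'if'] (min_width=10, slack=3)
Line 9: ['music'] (min_width=5, slack=8)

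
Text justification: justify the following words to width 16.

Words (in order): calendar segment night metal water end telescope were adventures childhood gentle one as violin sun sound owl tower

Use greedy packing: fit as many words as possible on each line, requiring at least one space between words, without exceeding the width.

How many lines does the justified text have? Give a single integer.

Line 1: ['calendar', 'segment'] (min_width=16, slack=0)
Line 2: ['night', 'metal'] (min_width=11, slack=5)
Line 3: ['water', 'end'] (min_width=9, slack=7)
Line 4: ['telescope', 'were'] (min_width=14, slack=2)
Line 5: ['adventures'] (min_width=10, slack=6)
Line 6: ['childhood', 'gentle'] (min_width=16, slack=0)
Line 7: ['one', 'as', 'violin'] (min_width=13, slack=3)
Line 8: ['sun', 'sound', 'owl'] (min_width=13, slack=3)
Line 9: ['tower'] (min_width=5, slack=11)
Total lines: 9

Answer: 9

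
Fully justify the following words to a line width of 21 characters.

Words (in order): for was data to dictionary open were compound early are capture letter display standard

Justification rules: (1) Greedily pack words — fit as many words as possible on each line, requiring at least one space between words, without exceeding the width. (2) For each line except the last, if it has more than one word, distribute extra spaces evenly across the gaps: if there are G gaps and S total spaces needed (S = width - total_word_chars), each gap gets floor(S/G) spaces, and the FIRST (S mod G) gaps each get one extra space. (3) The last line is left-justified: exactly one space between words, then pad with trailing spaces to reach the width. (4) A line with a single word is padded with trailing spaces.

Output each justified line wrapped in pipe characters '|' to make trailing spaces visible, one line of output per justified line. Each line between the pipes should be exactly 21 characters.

Answer: |for   was   data   to|
|dictionary  open were|
|compound   early  are|
|capture        letter|
|display standard     |

Derivation:
Line 1: ['for', 'was', 'data', 'to'] (min_width=15, slack=6)
Line 2: ['dictionary', 'open', 'were'] (min_width=20, slack=1)
Line 3: ['compound', 'early', 'are'] (min_width=18, slack=3)
Line 4: ['capture', 'letter'] (min_width=14, slack=7)
Line 5: ['display', 'standard'] (min_width=16, slack=5)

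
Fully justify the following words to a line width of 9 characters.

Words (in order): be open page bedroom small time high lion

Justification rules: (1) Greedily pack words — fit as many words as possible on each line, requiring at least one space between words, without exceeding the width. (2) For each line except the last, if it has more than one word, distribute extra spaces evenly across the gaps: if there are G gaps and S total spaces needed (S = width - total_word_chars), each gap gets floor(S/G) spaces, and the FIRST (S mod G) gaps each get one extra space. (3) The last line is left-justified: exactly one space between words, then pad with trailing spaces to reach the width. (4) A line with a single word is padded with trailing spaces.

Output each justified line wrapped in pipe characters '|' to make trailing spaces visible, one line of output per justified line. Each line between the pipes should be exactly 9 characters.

Line 1: ['be', 'open'] (min_width=7, slack=2)
Line 2: ['page'] (min_width=4, slack=5)
Line 3: ['bedroom'] (min_width=7, slack=2)
Line 4: ['small'] (min_width=5, slack=4)
Line 5: ['time', 'high'] (min_width=9, slack=0)
Line 6: ['lion'] (min_width=4, slack=5)

Answer: |be   open|
|page     |
|bedroom  |
|small    |
|time high|
|lion     |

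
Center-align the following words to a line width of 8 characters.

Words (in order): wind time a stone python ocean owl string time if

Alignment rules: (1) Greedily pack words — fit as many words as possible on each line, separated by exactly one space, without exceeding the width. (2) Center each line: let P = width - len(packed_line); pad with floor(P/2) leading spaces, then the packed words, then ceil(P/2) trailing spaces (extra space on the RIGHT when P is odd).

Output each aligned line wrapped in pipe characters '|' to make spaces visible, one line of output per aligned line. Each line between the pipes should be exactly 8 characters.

Line 1: ['wind'] (min_width=4, slack=4)
Line 2: ['time', 'a'] (min_width=6, slack=2)
Line 3: ['stone'] (min_width=5, slack=3)
Line 4: ['python'] (min_width=6, slack=2)
Line 5: ['ocean'] (min_width=5, slack=3)
Line 6: ['owl'] (min_width=3, slack=5)
Line 7: ['string'] (min_width=6, slack=2)
Line 8: ['time', 'if'] (min_width=7, slack=1)

Answer: |  wind  |
| time a |
| stone  |
| python |
| ocean  |
|  owl   |
| string |
|time if |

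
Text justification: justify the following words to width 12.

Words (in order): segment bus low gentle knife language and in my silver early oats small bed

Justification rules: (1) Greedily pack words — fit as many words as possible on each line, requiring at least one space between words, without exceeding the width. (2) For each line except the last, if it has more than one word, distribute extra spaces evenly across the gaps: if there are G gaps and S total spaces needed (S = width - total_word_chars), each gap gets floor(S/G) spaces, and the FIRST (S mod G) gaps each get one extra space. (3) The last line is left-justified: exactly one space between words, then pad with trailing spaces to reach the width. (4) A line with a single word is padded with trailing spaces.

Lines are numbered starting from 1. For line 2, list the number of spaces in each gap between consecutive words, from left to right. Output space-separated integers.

Answer: 3

Derivation:
Line 1: ['segment', 'bus'] (min_width=11, slack=1)
Line 2: ['low', 'gentle'] (min_width=10, slack=2)
Line 3: ['knife'] (min_width=5, slack=7)
Line 4: ['language', 'and'] (min_width=12, slack=0)
Line 5: ['in', 'my', 'silver'] (min_width=12, slack=0)
Line 6: ['early', 'oats'] (min_width=10, slack=2)
Line 7: ['small', 'bed'] (min_width=9, slack=3)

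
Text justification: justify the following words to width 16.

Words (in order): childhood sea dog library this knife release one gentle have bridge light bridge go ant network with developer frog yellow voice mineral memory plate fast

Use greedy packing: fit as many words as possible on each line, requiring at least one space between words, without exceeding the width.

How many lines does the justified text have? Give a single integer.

Line 1: ['childhood', 'sea'] (min_width=13, slack=3)
Line 2: ['dog', 'library', 'this'] (min_width=16, slack=0)
Line 3: ['knife', 'release'] (min_width=13, slack=3)
Line 4: ['one', 'gentle', 'have'] (min_width=15, slack=1)
Line 5: ['bridge', 'light'] (min_width=12, slack=4)
Line 6: ['bridge', 'go', 'ant'] (min_width=13, slack=3)
Line 7: ['network', 'with'] (min_width=12, slack=4)
Line 8: ['developer', 'frog'] (min_width=14, slack=2)
Line 9: ['yellow', 'voice'] (min_width=12, slack=4)
Line 10: ['mineral', 'memory'] (min_width=14, slack=2)
Line 11: ['plate', 'fast'] (min_width=10, slack=6)
Total lines: 11

Answer: 11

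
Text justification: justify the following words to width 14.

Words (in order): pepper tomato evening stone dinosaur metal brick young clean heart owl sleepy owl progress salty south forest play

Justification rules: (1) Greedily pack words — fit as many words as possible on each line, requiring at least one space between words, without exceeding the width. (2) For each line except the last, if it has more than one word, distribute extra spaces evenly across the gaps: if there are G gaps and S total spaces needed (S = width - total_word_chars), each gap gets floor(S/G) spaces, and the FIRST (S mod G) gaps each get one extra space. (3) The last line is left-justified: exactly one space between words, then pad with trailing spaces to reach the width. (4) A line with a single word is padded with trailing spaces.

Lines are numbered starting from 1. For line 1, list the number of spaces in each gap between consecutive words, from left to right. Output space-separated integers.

Answer: 2

Derivation:
Line 1: ['pepper', 'tomato'] (min_width=13, slack=1)
Line 2: ['evening', 'stone'] (min_width=13, slack=1)
Line 3: ['dinosaur', 'metal'] (min_width=14, slack=0)
Line 4: ['brick', 'young'] (min_width=11, slack=3)
Line 5: ['clean', 'heart'] (min_width=11, slack=3)
Line 6: ['owl', 'sleepy', 'owl'] (min_width=14, slack=0)
Line 7: ['progress', 'salty'] (min_width=14, slack=0)
Line 8: ['south', 'forest'] (min_width=12, slack=2)
Line 9: ['play'] (min_width=4, slack=10)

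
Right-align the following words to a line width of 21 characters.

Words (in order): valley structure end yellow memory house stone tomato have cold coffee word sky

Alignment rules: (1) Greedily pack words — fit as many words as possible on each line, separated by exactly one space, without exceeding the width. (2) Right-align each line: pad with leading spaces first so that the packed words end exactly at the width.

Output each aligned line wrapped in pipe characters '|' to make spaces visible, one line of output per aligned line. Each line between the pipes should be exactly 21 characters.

Line 1: ['valley', 'structure', 'end'] (min_width=20, slack=1)
Line 2: ['yellow', 'memory', 'house'] (min_width=19, slack=2)
Line 3: ['stone', 'tomato', 'have'] (min_width=17, slack=4)
Line 4: ['cold', 'coffee', 'word', 'sky'] (min_width=20, slack=1)

Answer: | valley structure end|
|  yellow memory house|
|    stone tomato have|
| cold coffee word sky|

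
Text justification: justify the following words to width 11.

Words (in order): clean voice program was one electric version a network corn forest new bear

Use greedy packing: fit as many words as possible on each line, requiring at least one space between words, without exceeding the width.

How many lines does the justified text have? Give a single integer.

Line 1: ['clean', 'voice'] (min_width=11, slack=0)
Line 2: ['program', 'was'] (min_width=11, slack=0)
Line 3: ['one'] (min_width=3, slack=8)
Line 4: ['electric'] (min_width=8, slack=3)
Line 5: ['version', 'a'] (min_width=9, slack=2)
Line 6: ['network'] (min_width=7, slack=4)
Line 7: ['corn', 'forest'] (min_width=11, slack=0)
Line 8: ['new', 'bear'] (min_width=8, slack=3)
Total lines: 8

Answer: 8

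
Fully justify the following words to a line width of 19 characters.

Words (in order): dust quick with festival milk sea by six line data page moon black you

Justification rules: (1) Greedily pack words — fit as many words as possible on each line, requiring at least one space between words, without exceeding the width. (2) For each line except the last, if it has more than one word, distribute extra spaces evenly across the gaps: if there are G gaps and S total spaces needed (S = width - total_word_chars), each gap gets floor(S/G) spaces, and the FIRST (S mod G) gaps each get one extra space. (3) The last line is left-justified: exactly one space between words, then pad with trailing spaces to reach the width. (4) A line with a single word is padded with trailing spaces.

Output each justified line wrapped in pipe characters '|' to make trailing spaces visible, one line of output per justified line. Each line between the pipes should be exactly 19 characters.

Answer: |dust   quick   with|
|festival  milk  sea|
|by  six  line  data|
|page moon black you|

Derivation:
Line 1: ['dust', 'quick', 'with'] (min_width=15, slack=4)
Line 2: ['festival', 'milk', 'sea'] (min_width=17, slack=2)
Line 3: ['by', 'six', 'line', 'data'] (min_width=16, slack=3)
Line 4: ['page', 'moon', 'black', 'you'] (min_width=19, slack=0)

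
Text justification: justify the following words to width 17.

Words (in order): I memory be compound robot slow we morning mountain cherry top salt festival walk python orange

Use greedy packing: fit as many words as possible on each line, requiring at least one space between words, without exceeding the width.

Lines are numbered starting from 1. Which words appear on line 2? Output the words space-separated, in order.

Answer: compound robot

Derivation:
Line 1: ['I', 'memory', 'be'] (min_width=11, slack=6)
Line 2: ['compound', 'robot'] (min_width=14, slack=3)
Line 3: ['slow', 'we', 'morning'] (min_width=15, slack=2)
Line 4: ['mountain', 'cherry'] (min_width=15, slack=2)
Line 5: ['top', 'salt', 'festival'] (min_width=17, slack=0)
Line 6: ['walk', 'python'] (min_width=11, slack=6)
Line 7: ['orange'] (min_width=6, slack=11)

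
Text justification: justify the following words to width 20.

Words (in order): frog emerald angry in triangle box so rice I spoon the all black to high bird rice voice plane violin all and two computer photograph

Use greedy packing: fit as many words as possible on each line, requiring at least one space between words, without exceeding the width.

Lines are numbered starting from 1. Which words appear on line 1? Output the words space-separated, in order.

Line 1: ['frog', 'emerald', 'angry'] (min_width=18, slack=2)
Line 2: ['in', 'triangle', 'box', 'so'] (min_width=18, slack=2)
Line 3: ['rice', 'I', 'spoon', 'the', 'all'] (min_width=20, slack=0)
Line 4: ['black', 'to', 'high', 'bird'] (min_width=18, slack=2)
Line 5: ['rice', 'voice', 'plane'] (min_width=16, slack=4)
Line 6: ['violin', 'all', 'and', 'two'] (min_width=18, slack=2)
Line 7: ['computer', 'photograph'] (min_width=19, slack=1)

Answer: frog emerald angry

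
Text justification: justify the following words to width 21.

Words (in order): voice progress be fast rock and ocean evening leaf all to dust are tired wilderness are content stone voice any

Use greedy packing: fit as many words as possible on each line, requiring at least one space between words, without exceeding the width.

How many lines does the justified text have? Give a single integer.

Answer: 7

Derivation:
Line 1: ['voice', 'progress', 'be'] (min_width=17, slack=4)
Line 2: ['fast', 'rock', 'and', 'ocean'] (min_width=19, slack=2)
Line 3: ['evening', 'leaf', 'all', 'to'] (min_width=19, slack=2)
Line 4: ['dust', 'are', 'tired'] (min_width=14, slack=7)
Line 5: ['wilderness', 'are'] (min_width=14, slack=7)
Line 6: ['content', 'stone', 'voice'] (min_width=19, slack=2)
Line 7: ['any'] (min_width=3, slack=18)
Total lines: 7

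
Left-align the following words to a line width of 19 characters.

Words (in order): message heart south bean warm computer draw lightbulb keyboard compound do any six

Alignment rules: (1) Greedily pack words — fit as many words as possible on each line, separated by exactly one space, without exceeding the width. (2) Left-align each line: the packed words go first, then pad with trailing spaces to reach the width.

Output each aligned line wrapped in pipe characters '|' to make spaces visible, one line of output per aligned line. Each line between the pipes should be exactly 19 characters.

Answer: |message heart south|
|bean warm computer |
|draw lightbulb     |
|keyboard compound  |
|do any six         |

Derivation:
Line 1: ['message', 'heart', 'south'] (min_width=19, slack=0)
Line 2: ['bean', 'warm', 'computer'] (min_width=18, slack=1)
Line 3: ['draw', 'lightbulb'] (min_width=14, slack=5)
Line 4: ['keyboard', 'compound'] (min_width=17, slack=2)
Line 5: ['do', 'any', 'six'] (min_width=10, slack=9)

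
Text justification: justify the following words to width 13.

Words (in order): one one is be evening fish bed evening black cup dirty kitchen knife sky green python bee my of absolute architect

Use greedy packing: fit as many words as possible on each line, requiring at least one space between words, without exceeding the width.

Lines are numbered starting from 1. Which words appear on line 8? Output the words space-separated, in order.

Line 1: ['one', 'one', 'is', 'be'] (min_width=13, slack=0)
Line 2: ['evening', 'fish'] (min_width=12, slack=1)
Line 3: ['bed', 'evening'] (min_width=11, slack=2)
Line 4: ['black', 'cup'] (min_width=9, slack=4)
Line 5: ['dirty', 'kitchen'] (min_width=13, slack=0)
Line 6: ['knife', 'sky'] (min_width=9, slack=4)
Line 7: ['green', 'python'] (min_width=12, slack=1)
Line 8: ['bee', 'my', 'of'] (min_width=9, slack=4)
Line 9: ['absolute'] (min_width=8, slack=5)
Line 10: ['architect'] (min_width=9, slack=4)

Answer: bee my of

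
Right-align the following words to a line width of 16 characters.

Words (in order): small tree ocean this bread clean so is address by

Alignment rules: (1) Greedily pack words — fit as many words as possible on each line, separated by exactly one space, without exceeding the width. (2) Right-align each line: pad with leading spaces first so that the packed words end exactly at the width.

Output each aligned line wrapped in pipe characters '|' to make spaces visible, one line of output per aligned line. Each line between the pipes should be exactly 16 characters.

Answer: |small tree ocean|
|this bread clean|
|so is address by|

Derivation:
Line 1: ['small', 'tree', 'ocean'] (min_width=16, slack=0)
Line 2: ['this', 'bread', 'clean'] (min_width=16, slack=0)
Line 3: ['so', 'is', 'address', 'by'] (min_width=16, slack=0)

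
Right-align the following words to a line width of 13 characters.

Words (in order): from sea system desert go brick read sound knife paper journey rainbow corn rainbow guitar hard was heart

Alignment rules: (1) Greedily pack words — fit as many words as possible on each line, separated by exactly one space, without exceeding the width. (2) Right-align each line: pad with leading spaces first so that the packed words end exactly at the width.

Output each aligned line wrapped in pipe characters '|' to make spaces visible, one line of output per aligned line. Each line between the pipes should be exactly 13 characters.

Answer: |     from sea|
|system desert|
|go brick read|
|  sound knife|
|paper journey|
| rainbow corn|
|      rainbow|
|  guitar hard|
|    was heart|

Derivation:
Line 1: ['from', 'sea'] (min_width=8, slack=5)
Line 2: ['system', 'desert'] (min_width=13, slack=0)
Line 3: ['go', 'brick', 'read'] (min_width=13, slack=0)
Line 4: ['sound', 'knife'] (min_width=11, slack=2)
Line 5: ['paper', 'journey'] (min_width=13, slack=0)
Line 6: ['rainbow', 'corn'] (min_width=12, slack=1)
Line 7: ['rainbow'] (min_width=7, slack=6)
Line 8: ['guitar', 'hard'] (min_width=11, slack=2)
Line 9: ['was', 'heart'] (min_width=9, slack=4)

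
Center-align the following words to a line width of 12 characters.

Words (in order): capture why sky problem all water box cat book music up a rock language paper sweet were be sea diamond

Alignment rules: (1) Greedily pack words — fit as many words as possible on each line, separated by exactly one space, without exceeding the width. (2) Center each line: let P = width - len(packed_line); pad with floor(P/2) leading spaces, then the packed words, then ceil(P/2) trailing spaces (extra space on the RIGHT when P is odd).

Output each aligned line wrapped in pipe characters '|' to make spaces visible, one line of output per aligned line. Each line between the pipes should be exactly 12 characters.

Line 1: ['capture', 'why'] (min_width=11, slack=1)
Line 2: ['sky', 'problem'] (min_width=11, slack=1)
Line 3: ['all', 'water'] (min_width=9, slack=3)
Line 4: ['box', 'cat', 'book'] (min_width=12, slack=0)
Line 5: ['music', 'up', 'a'] (min_width=10, slack=2)
Line 6: ['rock'] (min_width=4, slack=8)
Line 7: ['language'] (min_width=8, slack=4)
Line 8: ['paper', 'sweet'] (min_width=11, slack=1)
Line 9: ['were', 'be', 'sea'] (min_width=11, slack=1)
Line 10: ['diamond'] (min_width=7, slack=5)

Answer: |capture why |
|sky problem |
| all water  |
|box cat book|
| music up a |
|    rock    |
|  language  |
|paper sweet |
|were be sea |
|  diamond   |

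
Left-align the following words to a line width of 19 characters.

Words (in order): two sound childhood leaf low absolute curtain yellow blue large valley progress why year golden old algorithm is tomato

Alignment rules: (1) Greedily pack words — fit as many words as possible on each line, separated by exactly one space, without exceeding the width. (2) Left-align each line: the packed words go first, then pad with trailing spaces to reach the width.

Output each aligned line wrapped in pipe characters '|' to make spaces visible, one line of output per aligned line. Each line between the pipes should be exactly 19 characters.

Answer: |two sound childhood|
|leaf low absolute  |
|curtain yellow blue|
|large valley       |
|progress why year  |
|golden old         |
|algorithm is tomato|

Derivation:
Line 1: ['two', 'sound', 'childhood'] (min_width=19, slack=0)
Line 2: ['leaf', 'low', 'absolute'] (min_width=17, slack=2)
Line 3: ['curtain', 'yellow', 'blue'] (min_width=19, slack=0)
Line 4: ['large', 'valley'] (min_width=12, slack=7)
Line 5: ['progress', 'why', 'year'] (min_width=17, slack=2)
Line 6: ['golden', 'old'] (min_width=10, slack=9)
Line 7: ['algorithm', 'is', 'tomato'] (min_width=19, slack=0)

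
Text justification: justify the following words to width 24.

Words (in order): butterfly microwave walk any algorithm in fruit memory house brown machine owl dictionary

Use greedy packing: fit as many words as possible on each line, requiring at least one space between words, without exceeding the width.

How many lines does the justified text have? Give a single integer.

Line 1: ['butterfly', 'microwave', 'walk'] (min_width=24, slack=0)
Line 2: ['any', 'algorithm', 'in', 'fruit'] (min_width=22, slack=2)
Line 3: ['memory', 'house', 'brown'] (min_width=18, slack=6)
Line 4: ['machine', 'owl', 'dictionary'] (min_width=22, slack=2)
Total lines: 4

Answer: 4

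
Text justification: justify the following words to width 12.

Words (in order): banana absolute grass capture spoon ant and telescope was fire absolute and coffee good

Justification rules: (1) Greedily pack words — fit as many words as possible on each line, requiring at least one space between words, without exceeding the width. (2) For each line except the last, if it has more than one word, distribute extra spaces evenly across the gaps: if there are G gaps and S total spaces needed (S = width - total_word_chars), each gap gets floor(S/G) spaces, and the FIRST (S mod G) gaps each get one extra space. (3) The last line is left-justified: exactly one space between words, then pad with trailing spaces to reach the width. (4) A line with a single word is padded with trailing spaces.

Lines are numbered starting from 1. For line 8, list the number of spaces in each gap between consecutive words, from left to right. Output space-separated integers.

Answer: 5

Derivation:
Line 1: ['banana'] (min_width=6, slack=6)
Line 2: ['absolute'] (min_width=8, slack=4)
Line 3: ['grass'] (min_width=5, slack=7)
Line 4: ['capture'] (min_width=7, slack=5)
Line 5: ['spoon', 'ant'] (min_width=9, slack=3)
Line 6: ['and'] (min_width=3, slack=9)
Line 7: ['telescope'] (min_width=9, slack=3)
Line 8: ['was', 'fire'] (min_width=8, slack=4)
Line 9: ['absolute', 'and'] (min_width=12, slack=0)
Line 10: ['coffee', 'good'] (min_width=11, slack=1)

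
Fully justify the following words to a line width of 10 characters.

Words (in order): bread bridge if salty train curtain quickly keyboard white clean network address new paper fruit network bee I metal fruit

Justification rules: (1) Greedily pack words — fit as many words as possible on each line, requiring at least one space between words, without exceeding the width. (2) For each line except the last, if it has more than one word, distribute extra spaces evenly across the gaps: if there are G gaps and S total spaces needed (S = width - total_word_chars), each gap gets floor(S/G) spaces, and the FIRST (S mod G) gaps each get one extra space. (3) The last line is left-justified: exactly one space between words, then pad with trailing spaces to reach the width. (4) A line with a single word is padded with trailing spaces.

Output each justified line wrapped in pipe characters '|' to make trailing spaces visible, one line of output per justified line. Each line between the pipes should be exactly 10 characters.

Answer: |bread     |
|bridge  if|
|salty     |
|train     |
|curtain   |
|quickly   |
|keyboard  |
|white     |
|clean     |
|network   |
|address   |
|new  paper|
|fruit     |
|network   |
|bee      I|
|metal     |
|fruit     |

Derivation:
Line 1: ['bread'] (min_width=5, slack=5)
Line 2: ['bridge', 'if'] (min_width=9, slack=1)
Line 3: ['salty'] (min_width=5, slack=5)
Line 4: ['train'] (min_width=5, slack=5)
Line 5: ['curtain'] (min_width=7, slack=3)
Line 6: ['quickly'] (min_width=7, slack=3)
Line 7: ['keyboard'] (min_width=8, slack=2)
Line 8: ['white'] (min_width=5, slack=5)
Line 9: ['clean'] (min_width=5, slack=5)
Line 10: ['network'] (min_width=7, slack=3)
Line 11: ['address'] (min_width=7, slack=3)
Line 12: ['new', 'paper'] (min_width=9, slack=1)
Line 13: ['fruit'] (min_width=5, slack=5)
Line 14: ['network'] (min_width=7, slack=3)
Line 15: ['bee', 'I'] (min_width=5, slack=5)
Line 16: ['metal'] (min_width=5, slack=5)
Line 17: ['fruit'] (min_width=5, slack=5)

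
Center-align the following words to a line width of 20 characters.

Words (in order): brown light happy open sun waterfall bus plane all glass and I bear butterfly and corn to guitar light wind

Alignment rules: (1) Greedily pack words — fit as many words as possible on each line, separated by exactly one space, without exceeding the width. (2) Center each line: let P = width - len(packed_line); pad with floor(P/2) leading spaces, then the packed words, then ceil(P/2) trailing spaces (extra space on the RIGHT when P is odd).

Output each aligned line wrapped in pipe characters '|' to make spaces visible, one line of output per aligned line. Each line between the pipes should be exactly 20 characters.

Line 1: ['brown', 'light', 'happy'] (min_width=17, slack=3)
Line 2: ['open', 'sun', 'waterfall'] (min_width=18, slack=2)
Line 3: ['bus', 'plane', 'all', 'glass'] (min_width=19, slack=1)
Line 4: ['and', 'I', 'bear', 'butterfly'] (min_width=20, slack=0)
Line 5: ['and', 'corn', 'to', 'guitar'] (min_width=18, slack=2)
Line 6: ['light', 'wind'] (min_width=10, slack=10)

Answer: | brown light happy  |
| open sun waterfall |
|bus plane all glass |
|and I bear butterfly|
| and corn to guitar |
|     light wind     |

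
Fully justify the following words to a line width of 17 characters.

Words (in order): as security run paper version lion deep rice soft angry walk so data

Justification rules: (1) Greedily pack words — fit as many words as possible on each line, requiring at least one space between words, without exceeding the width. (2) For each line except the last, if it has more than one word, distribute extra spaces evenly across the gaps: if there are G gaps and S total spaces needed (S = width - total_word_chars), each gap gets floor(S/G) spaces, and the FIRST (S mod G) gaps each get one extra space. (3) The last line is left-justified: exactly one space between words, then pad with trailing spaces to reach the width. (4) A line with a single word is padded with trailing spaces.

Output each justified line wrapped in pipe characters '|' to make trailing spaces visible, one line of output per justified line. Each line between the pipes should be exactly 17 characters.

Answer: |as  security  run|
|paper     version|
|lion   deep  rice|
|soft  angry  walk|
|so data          |

Derivation:
Line 1: ['as', 'security', 'run'] (min_width=15, slack=2)
Line 2: ['paper', 'version'] (min_width=13, slack=4)
Line 3: ['lion', 'deep', 'rice'] (min_width=14, slack=3)
Line 4: ['soft', 'angry', 'walk'] (min_width=15, slack=2)
Line 5: ['so', 'data'] (min_width=7, slack=10)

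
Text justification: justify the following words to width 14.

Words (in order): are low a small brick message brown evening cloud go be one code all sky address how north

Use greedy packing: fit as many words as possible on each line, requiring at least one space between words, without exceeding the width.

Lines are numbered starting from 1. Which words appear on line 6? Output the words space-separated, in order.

Line 1: ['are', 'low', 'a'] (min_width=9, slack=5)
Line 2: ['small', 'brick'] (min_width=11, slack=3)
Line 3: ['message', 'brown'] (min_width=13, slack=1)
Line 4: ['evening', 'cloud'] (min_width=13, slack=1)
Line 5: ['go', 'be', 'one', 'code'] (min_width=14, slack=0)
Line 6: ['all', 'sky'] (min_width=7, slack=7)
Line 7: ['address', 'how'] (min_width=11, slack=3)
Line 8: ['north'] (min_width=5, slack=9)

Answer: all sky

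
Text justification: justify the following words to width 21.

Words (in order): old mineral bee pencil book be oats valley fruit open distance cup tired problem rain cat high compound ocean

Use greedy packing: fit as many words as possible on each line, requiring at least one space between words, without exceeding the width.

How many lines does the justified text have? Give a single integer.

Answer: 6

Derivation:
Line 1: ['old', 'mineral', 'bee'] (min_width=15, slack=6)
Line 2: ['pencil', 'book', 'be', 'oats'] (min_width=19, slack=2)
Line 3: ['valley', 'fruit', 'open'] (min_width=17, slack=4)
Line 4: ['distance', 'cup', 'tired'] (min_width=18, slack=3)
Line 5: ['problem', 'rain', 'cat', 'high'] (min_width=21, slack=0)
Line 6: ['compound', 'ocean'] (min_width=14, slack=7)
Total lines: 6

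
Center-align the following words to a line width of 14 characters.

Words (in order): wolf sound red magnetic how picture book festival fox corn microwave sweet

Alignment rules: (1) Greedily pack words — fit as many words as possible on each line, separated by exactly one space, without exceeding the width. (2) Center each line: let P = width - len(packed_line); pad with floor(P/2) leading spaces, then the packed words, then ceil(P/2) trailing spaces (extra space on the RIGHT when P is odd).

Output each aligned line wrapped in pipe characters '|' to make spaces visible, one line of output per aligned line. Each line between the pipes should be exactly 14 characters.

Line 1: ['wolf', 'sound', 'red'] (min_width=14, slack=0)
Line 2: ['magnetic', 'how'] (min_width=12, slack=2)
Line 3: ['picture', 'book'] (min_width=12, slack=2)
Line 4: ['festival', 'fox'] (min_width=12, slack=2)
Line 5: ['corn', 'microwave'] (min_width=14, slack=0)
Line 6: ['sweet'] (min_width=5, slack=9)

Answer: |wolf sound red|
| magnetic how |
| picture book |
| festival fox |
|corn microwave|
|    sweet     |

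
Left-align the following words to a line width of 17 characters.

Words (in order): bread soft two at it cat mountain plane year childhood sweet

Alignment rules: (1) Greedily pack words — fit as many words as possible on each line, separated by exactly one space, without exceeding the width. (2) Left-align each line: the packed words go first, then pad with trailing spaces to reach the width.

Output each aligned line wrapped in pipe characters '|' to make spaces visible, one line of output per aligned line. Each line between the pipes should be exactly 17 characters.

Line 1: ['bread', 'soft', 'two', 'at'] (min_width=17, slack=0)
Line 2: ['it', 'cat', 'mountain'] (min_width=15, slack=2)
Line 3: ['plane', 'year'] (min_width=10, slack=7)
Line 4: ['childhood', 'sweet'] (min_width=15, slack=2)

Answer: |bread soft two at|
|it cat mountain  |
|plane year       |
|childhood sweet  |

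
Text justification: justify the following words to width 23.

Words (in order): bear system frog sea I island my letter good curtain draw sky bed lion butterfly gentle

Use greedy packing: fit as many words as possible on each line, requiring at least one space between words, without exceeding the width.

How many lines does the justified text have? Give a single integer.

Line 1: ['bear', 'system', 'frog', 'sea', 'I'] (min_width=22, slack=1)
Line 2: ['island', 'my', 'letter', 'good'] (min_width=21, slack=2)
Line 3: ['curtain', 'draw', 'sky', 'bed'] (min_width=20, slack=3)
Line 4: ['lion', 'butterfly', 'gentle'] (min_width=21, slack=2)
Total lines: 4

Answer: 4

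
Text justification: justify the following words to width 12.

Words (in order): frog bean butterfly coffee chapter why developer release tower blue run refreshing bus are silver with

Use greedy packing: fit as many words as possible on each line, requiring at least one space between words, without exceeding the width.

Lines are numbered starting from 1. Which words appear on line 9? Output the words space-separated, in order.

Answer: refreshing

Derivation:
Line 1: ['frog', 'bean'] (min_width=9, slack=3)
Line 2: ['butterfly'] (min_width=9, slack=3)
Line 3: ['coffee'] (min_width=6, slack=6)
Line 4: ['chapter', 'why'] (min_width=11, slack=1)
Line 5: ['developer'] (min_width=9, slack=3)
Line 6: ['release'] (min_width=7, slack=5)
Line 7: ['tower', 'blue'] (min_width=10, slack=2)
Line 8: ['run'] (min_width=3, slack=9)
Line 9: ['refreshing'] (min_width=10, slack=2)
Line 10: ['bus', 'are'] (min_width=7, slack=5)
Line 11: ['silver', 'with'] (min_width=11, slack=1)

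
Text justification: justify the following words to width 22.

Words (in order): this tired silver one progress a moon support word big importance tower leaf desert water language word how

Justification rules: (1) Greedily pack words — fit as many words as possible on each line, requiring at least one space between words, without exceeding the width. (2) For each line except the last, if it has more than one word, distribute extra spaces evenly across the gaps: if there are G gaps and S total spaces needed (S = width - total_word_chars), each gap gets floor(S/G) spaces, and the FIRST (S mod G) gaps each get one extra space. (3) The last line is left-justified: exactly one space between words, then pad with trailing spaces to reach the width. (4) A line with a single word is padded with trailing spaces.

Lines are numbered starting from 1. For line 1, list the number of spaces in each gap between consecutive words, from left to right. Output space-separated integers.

Line 1: ['this', 'tired', 'silver', 'one'] (min_width=21, slack=1)
Line 2: ['progress', 'a', 'moon'] (min_width=15, slack=7)
Line 3: ['support', 'word', 'big'] (min_width=16, slack=6)
Line 4: ['importance', 'tower', 'leaf'] (min_width=21, slack=1)
Line 5: ['desert', 'water', 'language'] (min_width=21, slack=1)
Line 6: ['word', 'how'] (min_width=8, slack=14)

Answer: 2 1 1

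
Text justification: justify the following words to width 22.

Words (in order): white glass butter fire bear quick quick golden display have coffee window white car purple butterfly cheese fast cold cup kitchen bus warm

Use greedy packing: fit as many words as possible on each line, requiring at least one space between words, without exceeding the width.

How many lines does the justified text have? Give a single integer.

Answer: 7

Derivation:
Line 1: ['white', 'glass', 'butter'] (min_width=18, slack=4)
Line 2: ['fire', 'bear', 'quick', 'quick'] (min_width=21, slack=1)
Line 3: ['golden', 'display', 'have'] (min_width=19, slack=3)
Line 4: ['coffee', 'window', 'white'] (min_width=19, slack=3)
Line 5: ['car', 'purple', 'butterfly'] (min_width=20, slack=2)
Line 6: ['cheese', 'fast', 'cold', 'cup'] (min_width=20, slack=2)
Line 7: ['kitchen', 'bus', 'warm'] (min_width=16, slack=6)
Total lines: 7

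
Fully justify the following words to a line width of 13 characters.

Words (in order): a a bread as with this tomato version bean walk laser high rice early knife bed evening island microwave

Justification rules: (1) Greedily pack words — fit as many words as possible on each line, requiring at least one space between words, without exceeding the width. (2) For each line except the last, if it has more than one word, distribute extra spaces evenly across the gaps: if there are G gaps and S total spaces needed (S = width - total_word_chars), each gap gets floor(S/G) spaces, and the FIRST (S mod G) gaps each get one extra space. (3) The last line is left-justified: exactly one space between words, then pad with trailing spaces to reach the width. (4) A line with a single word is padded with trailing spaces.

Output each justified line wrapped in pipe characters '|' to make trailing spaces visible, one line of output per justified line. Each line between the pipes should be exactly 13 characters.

Line 1: ['a', 'a', 'bread', 'as'] (min_width=12, slack=1)
Line 2: ['with', 'this'] (min_width=9, slack=4)
Line 3: ['tomato'] (min_width=6, slack=7)
Line 4: ['version', 'bean'] (min_width=12, slack=1)
Line 5: ['walk', 'laser'] (min_width=10, slack=3)
Line 6: ['high', 'rice'] (min_width=9, slack=4)
Line 7: ['early', 'knife'] (min_width=11, slack=2)
Line 8: ['bed', 'evening'] (min_width=11, slack=2)
Line 9: ['island'] (min_width=6, slack=7)
Line 10: ['microwave'] (min_width=9, slack=4)

Answer: |a  a bread as|
|with     this|
|tomato       |
|version  bean|
|walk    laser|
|high     rice|
|early   knife|
|bed   evening|
|island       |
|microwave    |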